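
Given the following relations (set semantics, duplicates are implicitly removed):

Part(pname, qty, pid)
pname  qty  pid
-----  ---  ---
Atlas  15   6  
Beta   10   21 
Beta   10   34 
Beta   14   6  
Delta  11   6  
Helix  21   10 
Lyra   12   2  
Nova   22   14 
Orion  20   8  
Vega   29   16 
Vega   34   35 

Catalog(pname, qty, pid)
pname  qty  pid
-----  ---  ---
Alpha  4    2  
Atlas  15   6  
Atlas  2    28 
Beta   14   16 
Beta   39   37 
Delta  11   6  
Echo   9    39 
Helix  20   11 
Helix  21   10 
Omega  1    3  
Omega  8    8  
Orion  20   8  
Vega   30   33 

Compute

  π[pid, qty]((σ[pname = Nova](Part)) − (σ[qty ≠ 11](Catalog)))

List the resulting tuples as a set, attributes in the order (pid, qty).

σ[pname = Nova]: keep tuples satisfying pname = Nova → {(Nova, 22, 14)}
σ[qty ≠ 11]: keep tuples satisfying qty ≠ 11 → {(Alpha, 4, 2), (Atlas, 15, 6), (Atlas, 2, 28), (Beta, 14, 16), (Beta, 39, 37), (Echo, 9, 39), (Helix, 20, 11), (Helix, 21, 10), (Omega, 1, 3), (Omega, 8, 8), (Orion, 20, 8), (Vega, 30, 33)}
Set difference of the two operands is {(Nova, 22, 14)}.
π[pid, qty]: project onto (pid, qty) → {(14, 22)}

{(14, 22)}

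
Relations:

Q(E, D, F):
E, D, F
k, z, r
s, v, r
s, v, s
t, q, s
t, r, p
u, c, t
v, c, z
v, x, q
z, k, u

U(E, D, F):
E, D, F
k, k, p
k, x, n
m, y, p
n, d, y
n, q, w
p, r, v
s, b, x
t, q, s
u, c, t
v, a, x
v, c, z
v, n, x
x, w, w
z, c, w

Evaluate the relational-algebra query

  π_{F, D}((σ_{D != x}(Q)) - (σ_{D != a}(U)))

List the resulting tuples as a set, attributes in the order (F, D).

{(p, r), (r, v), (r, z), (s, v), (u, k)}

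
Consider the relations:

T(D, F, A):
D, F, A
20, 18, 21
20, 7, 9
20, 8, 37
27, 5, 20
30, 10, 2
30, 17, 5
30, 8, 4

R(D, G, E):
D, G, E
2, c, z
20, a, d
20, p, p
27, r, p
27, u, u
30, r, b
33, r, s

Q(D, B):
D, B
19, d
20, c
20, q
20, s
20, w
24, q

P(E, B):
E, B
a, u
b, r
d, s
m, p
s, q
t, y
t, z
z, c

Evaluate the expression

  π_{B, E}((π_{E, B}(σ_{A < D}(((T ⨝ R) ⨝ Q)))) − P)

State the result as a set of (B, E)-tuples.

{(c, d), (c, p), (q, d), (q, p), (s, p), (w, d), (w, p)}

Natural join on D: {(20, 18, 21, a, d), (20, 18, 21, p, p), (20, 7, 9, a, d), (20, 7, 9, p, p), (20, 8, 37, a, d), (20, 8, 37, p, p), (27, 5, 20, r, p), (27, 5, 20, u, u), (30, 10, 2, r, b), (30, 17, 5, r, b), (30, 8, 4, r, b)}
Natural join on D: {(20, 18, 21, a, d, c), (20, 18, 21, a, d, q), (20, 18, 21, a, d, s), (20, 18, 21, a, d, w), (20, 18, 21, p, p, c), (20, 18, 21, p, p, q), (20, 18, 21, p, p, s), (20, 18, 21, p, p, w), (20, 7, 9, a, d, c), (20, 7, 9, a, d, q), (20, 7, 9, a, d, s), (20, 7, 9, a, d, w), (20, 7, 9, p, p, c), (20, 7, 9, p, p, q), (20, 7, 9, p, p, s), (20, 7, 9, p, p, w), (20, 8, 37, a, d, c), (20, 8, 37, a, d, q), (20, 8, 37, a, d, s), (20, 8, 37, a, d, w), (20, 8, 37, p, p, c), (20, 8, 37, p, p, q), (20, 8, 37, p, p, s), (20, 8, 37, p, p, w)}
Filtering on A < D leaves {(20, 7, 9, a, d, c), (20, 7, 9, a, d, q), (20, 7, 9, a, d, s), (20, 7, 9, a, d, w), (20, 7, 9, p, p, c), (20, 7, 9, p, p, q), (20, 7, 9, p, p, s), (20, 7, 9, p, p, w)}.
π_{E, B} gives {(d, c), (d, q), (d, s), (d, w), (p, c), (p, q), (p, s), (p, w)}.
Taking the difference: {(d, c), (d, q), (d, w), (p, c), (p, q), (p, s), (p, w)}
π_{B, E} gives {(c, d), (c, p), (q, d), (q, p), (s, p), (w, d), (w, p)}.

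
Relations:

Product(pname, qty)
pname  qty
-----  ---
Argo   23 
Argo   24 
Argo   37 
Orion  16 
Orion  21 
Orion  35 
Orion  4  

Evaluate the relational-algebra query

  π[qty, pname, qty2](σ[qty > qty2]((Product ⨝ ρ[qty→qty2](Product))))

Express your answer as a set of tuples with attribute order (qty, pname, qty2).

{(16, Orion, 4), (21, Orion, 16), (21, Orion, 4), (24, Argo, 23), (35, Orion, 16), (35, Orion, 21), (35, Orion, 4), (37, Argo, 23), (37, Argo, 24)}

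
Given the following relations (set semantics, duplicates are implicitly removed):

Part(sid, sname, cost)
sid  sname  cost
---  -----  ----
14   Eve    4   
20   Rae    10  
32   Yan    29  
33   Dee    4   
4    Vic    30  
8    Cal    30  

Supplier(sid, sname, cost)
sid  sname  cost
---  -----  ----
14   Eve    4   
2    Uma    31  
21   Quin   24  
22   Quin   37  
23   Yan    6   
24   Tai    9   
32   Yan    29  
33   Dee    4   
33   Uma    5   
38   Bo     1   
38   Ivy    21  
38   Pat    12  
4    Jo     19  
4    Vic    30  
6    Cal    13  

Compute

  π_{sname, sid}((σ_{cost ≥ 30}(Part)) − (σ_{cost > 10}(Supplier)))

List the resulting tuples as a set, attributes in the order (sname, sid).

σ[cost ≥ 30]: keep tuples satisfying cost ≥ 30 → {(4, Vic, 30), (8, Cal, 30)}
σ[cost > 10]: keep tuples satisfying cost > 10 → {(2, Uma, 31), (21, Quin, 24), (22, Quin, 37), (32, Yan, 29), (38, Ivy, 21), (38, Pat, 12), (4, Jo, 19), (4, Vic, 30), (6, Cal, 13)}
Taking the difference: {(8, Cal, 30)}
Keep only column(s) sname, sid: {(Cal, 8)}

{(Cal, 8)}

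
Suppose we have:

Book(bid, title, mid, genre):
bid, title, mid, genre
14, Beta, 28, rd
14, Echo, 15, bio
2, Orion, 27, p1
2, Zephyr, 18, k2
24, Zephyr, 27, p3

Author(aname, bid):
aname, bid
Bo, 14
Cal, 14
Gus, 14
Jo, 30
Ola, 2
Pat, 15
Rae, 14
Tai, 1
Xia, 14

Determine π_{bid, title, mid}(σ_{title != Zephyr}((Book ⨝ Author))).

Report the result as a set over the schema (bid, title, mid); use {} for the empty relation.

Natural join on bid: {(14, Beta, 28, rd, Bo), (14, Beta, 28, rd, Cal), (14, Beta, 28, rd, Gus), (14, Beta, 28, rd, Rae), (14, Beta, 28, rd, Xia), (14, Echo, 15, bio, Bo), (14, Echo, 15, bio, Cal), (14, Echo, 15, bio, Gus), (14, Echo, 15, bio, Rae), (14, Echo, 15, bio, Xia), (2, Orion, 27, p1, Ola), (2, Zephyr, 18, k2, Ola)}
σ[title != Zephyr]: keep tuples satisfying title != Zephyr → {(14, Beta, 28, rd, Bo), (14, Beta, 28, rd, Cal), (14, Beta, 28, rd, Gus), (14, Beta, 28, rd, Rae), (14, Beta, 28, rd, Xia), (14, Echo, 15, bio, Bo), (14, Echo, 15, bio, Cal), (14, Echo, 15, bio, Gus), (14, Echo, 15, bio, Rae), (14, Echo, 15, bio, Xia), (2, Orion, 27, p1, Ola)}
Keep only column(s) bid, title, mid (8 duplicate(s) eliminated): {(14, Beta, 28), (14, Echo, 15), (2, Orion, 27)}

{(14, Beta, 28), (14, Echo, 15), (2, Orion, 27)}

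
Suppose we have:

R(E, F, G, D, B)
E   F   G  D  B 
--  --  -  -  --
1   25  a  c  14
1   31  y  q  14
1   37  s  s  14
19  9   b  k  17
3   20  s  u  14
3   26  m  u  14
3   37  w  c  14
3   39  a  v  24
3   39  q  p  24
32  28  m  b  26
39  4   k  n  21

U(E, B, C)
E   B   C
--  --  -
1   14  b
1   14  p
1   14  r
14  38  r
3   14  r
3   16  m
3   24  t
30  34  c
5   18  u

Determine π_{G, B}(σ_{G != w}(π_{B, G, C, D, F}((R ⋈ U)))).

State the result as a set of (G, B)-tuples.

Joining R and U on E, B yields {(1, 25, a, c, 14, b), (1, 25, a, c, 14, p), (1, 25, a, c, 14, r), (1, 31, y, q, 14, b), (1, 31, y, q, 14, p), (1, 31, y, q, 14, r), (1, 37, s, s, 14, b), (1, 37, s, s, 14, p), (1, 37, s, s, 14, r), (3, 20, s, u, 14, r), (3, 26, m, u, 14, r), (3, 37, w, c, 14, r), (3, 39, a, v, 24, t), (3, 39, q, p, 24, t)}.
π_{B, G, C, D, F} gives {(14, a, b, c, 25), (14, a, p, c, 25), (14, a, r, c, 25), (14, m, r, u, 26), (14, s, b, s, 37), (14, s, p, s, 37), (14, s, r, s, 37), (14, s, r, u, 20), (14, w, r, c, 37), (14, y, b, q, 31), (14, y, p, q, 31), (14, y, r, q, 31), (24, a, t, v, 39), (24, q, t, p, 39)}.
Apply σ_{G != w}; surviving tuples: {(14, a, b, c, 25), (14, a, p, c, 25), (14, a, r, c, 25), (14, m, r, u, 26), (14, s, b, s, 37), (14, s, p, s, 37), (14, s, r, s, 37), (14, s, r, u, 20), (14, y, b, q, 31), (14, y, p, q, 31), (14, y, r, q, 31), (24, a, t, v, 39), (24, q, t, p, 39)}
π_{G, B} gives {(a, 14), (a, 24), (m, 14), (q, 24), (s, 14), (y, 14)} (7 duplicate(s) eliminated).

{(a, 14), (a, 24), (m, 14), (q, 24), (s, 14), (y, 14)}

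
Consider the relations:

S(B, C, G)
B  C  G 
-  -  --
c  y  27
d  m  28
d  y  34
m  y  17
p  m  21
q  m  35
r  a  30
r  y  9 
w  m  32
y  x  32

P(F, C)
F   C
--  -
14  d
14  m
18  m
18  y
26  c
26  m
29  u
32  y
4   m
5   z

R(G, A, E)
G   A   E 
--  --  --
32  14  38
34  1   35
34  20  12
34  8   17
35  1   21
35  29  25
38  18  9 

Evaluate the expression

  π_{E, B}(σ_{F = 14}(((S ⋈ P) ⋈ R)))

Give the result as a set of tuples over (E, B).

{(21, q), (25, q), (38, w)}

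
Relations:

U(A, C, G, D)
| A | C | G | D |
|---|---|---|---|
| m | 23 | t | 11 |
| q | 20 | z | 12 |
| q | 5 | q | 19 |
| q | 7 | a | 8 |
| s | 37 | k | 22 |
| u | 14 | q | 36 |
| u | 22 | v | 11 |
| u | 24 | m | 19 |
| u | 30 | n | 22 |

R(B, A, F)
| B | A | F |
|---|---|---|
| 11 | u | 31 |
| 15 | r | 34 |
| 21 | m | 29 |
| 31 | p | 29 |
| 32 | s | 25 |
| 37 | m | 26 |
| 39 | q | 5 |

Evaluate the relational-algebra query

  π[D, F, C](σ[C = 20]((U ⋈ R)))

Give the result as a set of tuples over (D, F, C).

Natural join on A: {(m, 23, t, 11, 21, 29), (m, 23, t, 11, 37, 26), (q, 20, z, 12, 39, 5), (q, 5, q, 19, 39, 5), (q, 7, a, 8, 39, 5), (s, 37, k, 22, 32, 25), (u, 14, q, 36, 11, 31), (u, 22, v, 11, 11, 31), (u, 24, m, 19, 11, 31), (u, 30, n, 22, 11, 31)}
Apply σ_{C = 20}; surviving tuples: {(q, 20, z, 12, 39, 5)}
Keep only column(s) D, F, C: {(12, 5, 20)}

{(12, 5, 20)}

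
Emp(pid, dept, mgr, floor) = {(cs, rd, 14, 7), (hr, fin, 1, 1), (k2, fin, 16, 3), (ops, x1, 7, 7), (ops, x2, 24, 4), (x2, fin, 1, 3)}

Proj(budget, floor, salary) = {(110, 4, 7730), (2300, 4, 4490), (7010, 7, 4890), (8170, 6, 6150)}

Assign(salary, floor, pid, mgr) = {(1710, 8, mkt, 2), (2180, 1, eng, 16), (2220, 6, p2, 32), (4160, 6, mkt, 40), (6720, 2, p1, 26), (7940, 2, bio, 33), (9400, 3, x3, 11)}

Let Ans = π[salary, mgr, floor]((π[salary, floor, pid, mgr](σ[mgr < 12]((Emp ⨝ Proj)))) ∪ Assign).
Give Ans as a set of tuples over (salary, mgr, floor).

Joining Emp and Proj on floor yields {(cs, rd, 14, 7, 7010, 4890), (ops, x1, 7, 7, 7010, 4890), (ops, x2, 24, 4, 110, 7730), (ops, x2, 24, 4, 2300, 4490)}.
Apply σ_{mgr < 12}; surviving tuples: {(ops, x1, 7, 7, 7010, 4890)}
Keep only column(s) salary, floor, pid, mgr: {(4890, 7, ops, 7)}
Union: {(4890, 7, ops, 7)} with {(1710, 8, mkt, 2), (2180, 1, eng, 16), (2220, 6, p2, 32), (4160, 6, mkt, 40), (6720, 2, p1, 26), (7940, 2, bio, 33), (9400, 3, x3, 11)} → {(1710, 8, mkt, 2), (2180, 1, eng, 16), (2220, 6, p2, 32), (4160, 6, mkt, 40), (4890, 7, ops, 7), (6720, 2, p1, 26), (7940, 2, bio, 33), (9400, 3, x3, 11)}
Keep only column(s) salary, mgr, floor: {(1710, 2, 8), (2180, 16, 1), (2220, 32, 6), (4160, 40, 6), (4890, 7, 7), (6720, 26, 2), (7940, 33, 2), (9400, 11, 3)}

{(1710, 2, 8), (2180, 16, 1), (2220, 32, 6), (4160, 40, 6), (4890, 7, 7), (6720, 26, 2), (7940, 33, 2), (9400, 11, 3)}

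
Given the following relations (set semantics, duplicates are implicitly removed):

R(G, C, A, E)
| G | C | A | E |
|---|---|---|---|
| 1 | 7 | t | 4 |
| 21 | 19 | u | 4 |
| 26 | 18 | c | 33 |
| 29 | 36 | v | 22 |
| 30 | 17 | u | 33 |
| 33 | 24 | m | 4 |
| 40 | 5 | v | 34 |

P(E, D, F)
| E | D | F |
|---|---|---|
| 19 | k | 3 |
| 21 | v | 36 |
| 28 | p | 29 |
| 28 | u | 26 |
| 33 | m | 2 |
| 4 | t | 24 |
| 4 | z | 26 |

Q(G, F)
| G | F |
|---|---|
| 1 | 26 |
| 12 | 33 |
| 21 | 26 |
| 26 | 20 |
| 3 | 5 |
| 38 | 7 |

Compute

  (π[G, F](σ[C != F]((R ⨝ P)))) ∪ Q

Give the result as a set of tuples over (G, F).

{(1, 24), (1, 26), (12, 33), (21, 24), (21, 26), (26, 2), (26, 20), (3, 5), (30, 2), (33, 26), (38, 7)}

Natural join on E: {(1, 7, t, 4, t, 24), (1, 7, t, 4, z, 26), (21, 19, u, 4, t, 24), (21, 19, u, 4, z, 26), (26, 18, c, 33, m, 2), (30, 17, u, 33, m, 2), (33, 24, m, 4, t, 24), (33, 24, m, 4, z, 26)}
σ[C != F]: keep tuples satisfying C != F → {(1, 7, t, 4, t, 24), (1, 7, t, 4, z, 26), (21, 19, u, 4, t, 24), (21, 19, u, 4, z, 26), (26, 18, c, 33, m, 2), (30, 17, u, 33, m, 2), (33, 24, m, 4, z, 26)}
Keep only column(s) G, F: {(1, 24), (1, 26), (21, 24), (21, 26), (26, 2), (30, 2), (33, 26)}
Taking the union: {(1, 24), (1, 26), (12, 33), (21, 24), (21, 26), (26, 2), (26, 20), (3, 5), (30, 2), (33, 26), (38, 7)}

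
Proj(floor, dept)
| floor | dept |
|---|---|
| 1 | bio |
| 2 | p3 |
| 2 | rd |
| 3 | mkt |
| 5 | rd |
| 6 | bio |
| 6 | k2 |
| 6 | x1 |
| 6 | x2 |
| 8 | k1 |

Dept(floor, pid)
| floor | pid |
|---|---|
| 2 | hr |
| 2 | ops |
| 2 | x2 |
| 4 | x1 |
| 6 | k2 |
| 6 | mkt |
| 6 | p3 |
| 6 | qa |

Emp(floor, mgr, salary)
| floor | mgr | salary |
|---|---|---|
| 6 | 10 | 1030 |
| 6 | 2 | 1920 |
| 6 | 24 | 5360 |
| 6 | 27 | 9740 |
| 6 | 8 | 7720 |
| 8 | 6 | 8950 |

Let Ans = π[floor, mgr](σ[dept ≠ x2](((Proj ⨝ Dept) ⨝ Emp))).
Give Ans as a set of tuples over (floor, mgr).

Joining Proj and Dept on floor yields {(2, p3, hr), (2, p3, ops), (2, p3, x2), (2, rd, hr), (2, rd, ops), (2, rd, x2), (6, bio, k2), (6, bio, mkt), (6, bio, p3), (6, bio, qa), (6, k2, k2), (6, k2, mkt), (6, k2, p3), (6, k2, qa), (6, x1, k2), (6, x1, mkt), (6, x1, p3), (6, x1, qa), (6, x2, k2), (6, x2, mkt), (6, x2, p3), (6, x2, qa)}.
Joining (Proj ⨝ Dept) and Emp on floor yields {(6, bio, k2, 10, 1030), (6, bio, k2, 2, 1920), (6, bio, k2, 24, 5360), (6, bio, k2, 27, 9740), (6, bio, k2, 8, 7720), (6, bio, mkt, 10, 1030), (6, bio, mkt, 2, 1920), (6, bio, mkt, 24, 5360), (6, bio, mkt, 27, 9740), (6, bio, mkt, 8, 7720), (6, bio, p3, 10, 1030), (6, bio, p3, 2, 1920), (6, bio, p3, 24, 5360), (6, bio, p3, 27, 9740), (6, bio, p3, 8, 7720), (6, bio, qa, 10, 1030), (6, bio, qa, 2, 1920), (6, bio, qa, 24, 5360), (6, bio, qa, 27, 9740), (6, bio, qa, 8, 7720), (6, k2, k2, 10, 1030), (6, k2, k2, 2, 1920), (6, k2, k2, 24, 5360), (6, k2, k2, 27, 9740), (6, k2, k2, 8, 7720), (6, k2, mkt, 10, 1030), (6, k2, mkt, 2, 1920), (6, k2, mkt, 24, 5360), (6, k2, mkt, 27, 9740), (6, k2, mkt, 8, 7720), (6, k2, p3, 10, 1030), (6, k2, p3, 2, 1920), (6, k2, p3, 24, 5360), (6, k2, p3, 27, 9740), (6, k2, p3, 8, 7720), (6, k2, qa, 10, 1030), (6, k2, qa, 2, 1920), (6, k2, qa, 24, 5360), (6, k2, qa, 27, 9740), (6, k2, qa, 8, 7720), (6, x1, k2, 10, 1030), (6, x1, k2, 2, 1920), (6, x1, k2, 24, 5360), (6, x1, k2, 27, 9740), (6, x1, k2, 8, 7720), (6, x1, mkt, 10, 1030), (6, x1, mkt, 2, 1920), (6, x1, mkt, 24, 5360), (6, x1, mkt, 27, 9740), (6, x1, mkt, 8, 7720), (6, x1, p3, 10, 1030), (6, x1, p3, 2, 1920), (6, x1, p3, 24, 5360), (6, x1, p3, 27, 9740), (6, x1, p3, 8, 7720), (6, x1, qa, 10, 1030), (6, x1, qa, 2, 1920), (6, x1, qa, 24, 5360), (6, x1, qa, 27, 9740), (6, x1, qa, 8, 7720), (6, x2, k2, 10, 1030), (6, x2, k2, 2, 1920), (6, x2, k2, 24, 5360), (6, x2, k2, 27, 9740), (6, x2, k2, 8, 7720), (6, x2, mkt, 10, 1030), (6, x2, mkt, 2, 1920), (6, x2, mkt, 24, 5360), (6, x2, mkt, 27, 9740), (6, x2, mkt, 8, 7720), (6, x2, p3, 10, 1030), (6, x2, p3, 2, 1920), (6, x2, p3, 24, 5360), (6, x2, p3, 27, 9740), (6, x2, p3, 8, 7720), (6, x2, qa, 10, 1030), (6, x2, qa, 2, 1920), (6, x2, qa, 24, 5360), (6, x2, qa, 27, 9740), (6, x2, qa, 8, 7720)}.
σ[dept ≠ x2]: keep tuples satisfying dept ≠ x2 → {(6, bio, k2, 10, 1030), (6, bio, k2, 2, 1920), (6, bio, k2, 24, 5360), (6, bio, k2, 27, 9740), (6, bio, k2, 8, 7720), (6, bio, mkt, 10, 1030), (6, bio, mkt, 2, 1920), (6, bio, mkt, 24, 5360), (6, bio, mkt, 27, 9740), (6, bio, mkt, 8, 7720), (6, bio, p3, 10, 1030), (6, bio, p3, 2, 1920), (6, bio, p3, 24, 5360), (6, bio, p3, 27, 9740), (6, bio, p3, 8, 7720), (6, bio, qa, 10, 1030), (6, bio, qa, 2, 1920), (6, bio, qa, 24, 5360), (6, bio, qa, 27, 9740), (6, bio, qa, 8, 7720), (6, k2, k2, 10, 1030), (6, k2, k2, 2, 1920), (6, k2, k2, 24, 5360), (6, k2, k2, 27, 9740), (6, k2, k2, 8, 7720), (6, k2, mkt, 10, 1030), (6, k2, mkt, 2, 1920), (6, k2, mkt, 24, 5360), (6, k2, mkt, 27, 9740), (6, k2, mkt, 8, 7720), (6, k2, p3, 10, 1030), (6, k2, p3, 2, 1920), (6, k2, p3, 24, 5360), (6, k2, p3, 27, 9740), (6, k2, p3, 8, 7720), (6, k2, qa, 10, 1030), (6, k2, qa, 2, 1920), (6, k2, qa, 24, 5360), (6, k2, qa, 27, 9740), (6, k2, qa, 8, 7720), (6, x1, k2, 10, 1030), (6, x1, k2, 2, 1920), (6, x1, k2, 24, 5360), (6, x1, k2, 27, 9740), (6, x1, k2, 8, 7720), (6, x1, mkt, 10, 1030), (6, x1, mkt, 2, 1920), (6, x1, mkt, 24, 5360), (6, x1, mkt, 27, 9740), (6, x1, mkt, 8, 7720), (6, x1, p3, 10, 1030), (6, x1, p3, 2, 1920), (6, x1, p3, 24, 5360), (6, x1, p3, 27, 9740), (6, x1, p3, 8, 7720), (6, x1, qa, 10, 1030), (6, x1, qa, 2, 1920), (6, x1, qa, 24, 5360), (6, x1, qa, 27, 9740), (6, x1, qa, 8, 7720)}
π[floor, mgr]: project onto (floor, mgr) (55 duplicate(s) eliminated) → {(6, 10), (6, 2), (6, 24), (6, 27), (6, 8)}

{(6, 10), (6, 2), (6, 24), (6, 27), (6, 8)}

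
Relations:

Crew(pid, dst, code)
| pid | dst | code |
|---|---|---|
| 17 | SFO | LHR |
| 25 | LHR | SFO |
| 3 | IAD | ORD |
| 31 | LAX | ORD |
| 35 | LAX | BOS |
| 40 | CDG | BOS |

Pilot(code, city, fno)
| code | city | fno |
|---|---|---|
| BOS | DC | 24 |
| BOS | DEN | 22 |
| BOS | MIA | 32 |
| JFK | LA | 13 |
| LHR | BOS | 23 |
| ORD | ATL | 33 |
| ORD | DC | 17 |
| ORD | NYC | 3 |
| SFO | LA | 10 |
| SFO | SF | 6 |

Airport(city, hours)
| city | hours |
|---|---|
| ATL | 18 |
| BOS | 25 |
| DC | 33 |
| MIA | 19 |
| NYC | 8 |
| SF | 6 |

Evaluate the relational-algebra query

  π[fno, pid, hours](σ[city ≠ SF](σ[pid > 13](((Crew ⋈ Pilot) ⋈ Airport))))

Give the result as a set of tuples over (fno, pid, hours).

{(17, 31, 33), (23, 17, 25), (24, 35, 33), (24, 40, 33), (3, 31, 8), (32, 35, 19), (32, 40, 19), (33, 31, 18)}

Joining Crew and Pilot on code yields {(17, SFO, LHR, BOS, 23), (25, LHR, SFO, LA, 10), (25, LHR, SFO, SF, 6), (3, IAD, ORD, ATL, 33), (3, IAD, ORD, DC, 17), (3, IAD, ORD, NYC, 3), (31, LAX, ORD, ATL, 33), (31, LAX, ORD, DC, 17), (31, LAX, ORD, NYC, 3), (35, LAX, BOS, DC, 24), (35, LAX, BOS, DEN, 22), (35, LAX, BOS, MIA, 32), (40, CDG, BOS, DC, 24), (40, CDG, BOS, DEN, 22), (40, CDG, BOS, MIA, 32)}.
Joining (Crew ⋈ Pilot) and Airport on city yields {(17, SFO, LHR, BOS, 23, 25), (25, LHR, SFO, SF, 6, 6), (3, IAD, ORD, ATL, 33, 18), (3, IAD, ORD, DC, 17, 33), (3, IAD, ORD, NYC, 3, 8), (31, LAX, ORD, ATL, 33, 18), (31, LAX, ORD, DC, 17, 33), (31, LAX, ORD, NYC, 3, 8), (35, LAX, BOS, DC, 24, 33), (35, LAX, BOS, MIA, 32, 19), (40, CDG, BOS, DC, 24, 33), (40, CDG, BOS, MIA, 32, 19)}.
Selection pid > 13: {(17, SFO, LHR, BOS, 23, 25), (25, LHR, SFO, SF, 6, 6), (31, LAX, ORD, ATL, 33, 18), (31, LAX, ORD, DC, 17, 33), (31, LAX, ORD, NYC, 3, 8), (35, LAX, BOS, DC, 24, 33), (35, LAX, BOS, MIA, 32, 19), (40, CDG, BOS, DC, 24, 33), (40, CDG, BOS, MIA, 32, 19)}
Selection city ≠ SF: {(17, SFO, LHR, BOS, 23, 25), (31, LAX, ORD, ATL, 33, 18), (31, LAX, ORD, DC, 17, 33), (31, LAX, ORD, NYC, 3, 8), (35, LAX, BOS, DC, 24, 33), (35, LAX, BOS, MIA, 32, 19), (40, CDG, BOS, DC, 24, 33), (40, CDG, BOS, MIA, 32, 19)}
Projecting to fno, pid, hours: {(17, 31, 33), (23, 17, 25), (24, 35, 33), (24, 40, 33), (3, 31, 8), (32, 35, 19), (32, 40, 19), (33, 31, 18)}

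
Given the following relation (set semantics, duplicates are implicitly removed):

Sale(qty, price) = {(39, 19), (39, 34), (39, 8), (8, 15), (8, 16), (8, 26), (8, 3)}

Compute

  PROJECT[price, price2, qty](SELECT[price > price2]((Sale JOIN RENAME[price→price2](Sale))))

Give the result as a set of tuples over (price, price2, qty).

{(15, 3, 8), (16, 15, 8), (16, 3, 8), (19, 8, 39), (26, 15, 8), (26, 16, 8), (26, 3, 8), (34, 19, 39), (34, 8, 39)}

ρ[price→price2]: schema becomes (qty, price2); tuples unchanged.
Sale ⋈ RENAME[price→price2](Sale) (natural join on qty): {(39, 19, 19), (39, 19, 34), (39, 19, 8), (39, 34, 19), (39, 34, 34), (39, 34, 8), (39, 8, 19), (39, 8, 34), (39, 8, 8), (8, 15, 15), (8, 15, 16), (8, 15, 26), (8, 15, 3), (8, 16, 15), (8, 16, 16), (8, 16, 26), (8, 16, 3), (8, 26, 15), (8, 26, 16), (8, 26, 26), (8, 26, 3), (8, 3, 15), (8, 3, 16), (8, 3, 26), (8, 3, 3)}
σ[price > price2]: keep tuples satisfying price > price2 → {(39, 19, 8), (39, 34, 19), (39, 34, 8), (8, 15, 3), (8, 16, 15), (8, 16, 3), (8, 26, 15), (8, 26, 16), (8, 26, 3)}
π[price, price2, qty]: project onto (price, price2, qty) → {(15, 3, 8), (16, 15, 8), (16, 3, 8), (19, 8, 39), (26, 15, 8), (26, 16, 8), (26, 3, 8), (34, 19, 39), (34, 8, 39)}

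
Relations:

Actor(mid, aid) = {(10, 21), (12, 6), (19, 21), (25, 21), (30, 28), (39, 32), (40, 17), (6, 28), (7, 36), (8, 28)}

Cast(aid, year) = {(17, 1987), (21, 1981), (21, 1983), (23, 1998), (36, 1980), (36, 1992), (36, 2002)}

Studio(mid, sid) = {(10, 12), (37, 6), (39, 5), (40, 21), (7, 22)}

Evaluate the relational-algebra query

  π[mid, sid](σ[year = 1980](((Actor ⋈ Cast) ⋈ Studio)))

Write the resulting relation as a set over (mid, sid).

Natural join on aid: {(10, 21, 1981), (10, 21, 1983), (19, 21, 1981), (19, 21, 1983), (25, 21, 1981), (25, 21, 1983), (40, 17, 1987), (7, 36, 1980), (7, 36, 1992), (7, 36, 2002)}
Natural join on mid: {(10, 21, 1981, 12), (10, 21, 1983, 12), (40, 17, 1987, 21), (7, 36, 1980, 22), (7, 36, 1992, 22), (7, 36, 2002, 22)}
σ[year = 1980]: keep tuples satisfying year = 1980 → {(7, 36, 1980, 22)}
Projecting to mid, sid: {(7, 22)}

{(7, 22)}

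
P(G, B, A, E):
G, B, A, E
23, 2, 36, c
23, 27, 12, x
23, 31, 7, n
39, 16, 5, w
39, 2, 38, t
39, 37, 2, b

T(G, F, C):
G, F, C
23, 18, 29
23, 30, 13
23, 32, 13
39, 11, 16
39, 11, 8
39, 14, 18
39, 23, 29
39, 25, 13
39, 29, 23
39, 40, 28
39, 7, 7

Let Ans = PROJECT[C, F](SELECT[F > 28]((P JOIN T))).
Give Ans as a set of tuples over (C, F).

{(13, 30), (13, 32), (23, 29), (28, 40)}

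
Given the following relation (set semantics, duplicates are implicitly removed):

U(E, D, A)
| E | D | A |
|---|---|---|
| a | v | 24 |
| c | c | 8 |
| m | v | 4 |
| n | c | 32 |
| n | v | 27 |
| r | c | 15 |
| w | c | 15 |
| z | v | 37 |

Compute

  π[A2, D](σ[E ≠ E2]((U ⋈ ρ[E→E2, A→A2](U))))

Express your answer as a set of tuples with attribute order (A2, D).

{(15, c), (24, v), (27, v), (32, c), (37, v), (4, v), (8, c)}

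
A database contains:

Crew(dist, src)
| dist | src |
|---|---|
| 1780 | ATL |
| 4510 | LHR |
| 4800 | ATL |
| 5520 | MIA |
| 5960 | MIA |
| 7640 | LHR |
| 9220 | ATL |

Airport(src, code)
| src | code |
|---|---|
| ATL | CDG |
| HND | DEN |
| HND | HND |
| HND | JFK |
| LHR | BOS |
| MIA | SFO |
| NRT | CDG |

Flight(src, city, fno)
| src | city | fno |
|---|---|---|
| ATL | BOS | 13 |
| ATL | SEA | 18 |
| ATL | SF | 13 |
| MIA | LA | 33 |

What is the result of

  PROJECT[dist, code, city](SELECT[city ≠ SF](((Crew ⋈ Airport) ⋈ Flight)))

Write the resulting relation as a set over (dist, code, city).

{(1780, CDG, BOS), (1780, CDG, SEA), (4800, CDG, BOS), (4800, CDG, SEA), (5520, SFO, LA), (5960, SFO, LA), (9220, CDG, BOS), (9220, CDG, SEA)}

Joining Crew and Airport on src yields {(1780, ATL, CDG), (4510, LHR, BOS), (4800, ATL, CDG), (5520, MIA, SFO), (5960, MIA, SFO), (7640, LHR, BOS), (9220, ATL, CDG)}.
Joining (Crew ⋈ Airport) and Flight on src yields {(1780, ATL, CDG, BOS, 13), (1780, ATL, CDG, SEA, 18), (1780, ATL, CDG, SF, 13), (4800, ATL, CDG, BOS, 13), (4800, ATL, CDG, SEA, 18), (4800, ATL, CDG, SF, 13), (5520, MIA, SFO, LA, 33), (5960, MIA, SFO, LA, 33), (9220, ATL, CDG, BOS, 13), (9220, ATL, CDG, SEA, 18), (9220, ATL, CDG, SF, 13)}.
Selection city ≠ SF: {(1780, ATL, CDG, BOS, 13), (1780, ATL, CDG, SEA, 18), (4800, ATL, CDG, BOS, 13), (4800, ATL, CDG, SEA, 18), (5520, MIA, SFO, LA, 33), (5960, MIA, SFO, LA, 33), (9220, ATL, CDG, BOS, 13), (9220, ATL, CDG, SEA, 18)}
π[dist, code, city]: project onto (dist, code, city) → {(1780, CDG, BOS), (1780, CDG, SEA), (4800, CDG, BOS), (4800, CDG, SEA), (5520, SFO, LA), (5960, SFO, LA), (9220, CDG, BOS), (9220, CDG, SEA)}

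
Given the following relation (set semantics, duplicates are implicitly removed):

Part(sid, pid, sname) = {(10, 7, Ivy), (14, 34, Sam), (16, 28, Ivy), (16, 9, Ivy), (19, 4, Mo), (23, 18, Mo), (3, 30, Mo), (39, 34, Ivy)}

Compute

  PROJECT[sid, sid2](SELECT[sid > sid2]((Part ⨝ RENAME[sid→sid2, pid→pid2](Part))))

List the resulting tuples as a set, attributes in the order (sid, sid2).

{(16, 10), (19, 3), (23, 19), (23, 3), (39, 10), (39, 16)}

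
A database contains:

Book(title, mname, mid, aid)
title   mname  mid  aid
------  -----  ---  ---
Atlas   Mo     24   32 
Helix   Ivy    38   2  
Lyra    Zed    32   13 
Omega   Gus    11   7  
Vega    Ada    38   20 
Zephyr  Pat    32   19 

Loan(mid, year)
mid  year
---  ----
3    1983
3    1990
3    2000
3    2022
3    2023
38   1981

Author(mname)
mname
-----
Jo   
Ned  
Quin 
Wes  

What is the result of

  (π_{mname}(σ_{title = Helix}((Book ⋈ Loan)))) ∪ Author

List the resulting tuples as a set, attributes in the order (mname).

Book ⋈ Loan (natural join on mid): {(Helix, Ivy, 38, 2, 1981), (Vega, Ada, 38, 20, 1981)}
Filtering on title = Helix leaves {(Helix, Ivy, 38, 2, 1981)}.
π_{mname} gives {Ivy}.
Set union of the two operands is {Ivy, Jo, Ned, Quin, Wes}.

{Ivy, Jo, Ned, Quin, Wes}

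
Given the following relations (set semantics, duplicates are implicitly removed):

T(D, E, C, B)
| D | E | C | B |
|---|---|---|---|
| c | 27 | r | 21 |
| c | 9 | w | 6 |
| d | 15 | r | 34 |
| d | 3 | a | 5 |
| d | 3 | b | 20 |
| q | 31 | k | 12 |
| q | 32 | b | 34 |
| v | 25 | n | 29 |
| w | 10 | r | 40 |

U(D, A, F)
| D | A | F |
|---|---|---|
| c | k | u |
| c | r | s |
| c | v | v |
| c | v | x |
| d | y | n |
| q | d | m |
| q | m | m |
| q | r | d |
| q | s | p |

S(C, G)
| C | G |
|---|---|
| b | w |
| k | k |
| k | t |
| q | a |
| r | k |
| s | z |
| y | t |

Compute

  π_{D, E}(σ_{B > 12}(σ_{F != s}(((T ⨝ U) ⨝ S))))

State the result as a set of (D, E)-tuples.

{(c, 27), (d, 15), (d, 3), (q, 32)}

T ⋈ U (natural join on D): {(c, 27, r, 21, k, u), (c, 27, r, 21, r, s), (c, 27, r, 21, v, v), (c, 27, r, 21, v, x), (c, 9, w, 6, k, u), (c, 9, w, 6, r, s), (c, 9, w, 6, v, v), (c, 9, w, 6, v, x), (d, 15, r, 34, y, n), (d, 3, a, 5, y, n), (d, 3, b, 20, y, n), (q, 31, k, 12, d, m), (q, 31, k, 12, m, m), (q, 31, k, 12, r, d), (q, 31, k, 12, s, p), (q, 32, b, 34, d, m), (q, 32, b, 34, m, m), (q, 32, b, 34, r, d), (q, 32, b, 34, s, p)}
(T ⨝ U) ⋈ S (natural join on C): {(c, 27, r, 21, k, u, k), (c, 27, r, 21, r, s, k), (c, 27, r, 21, v, v, k), (c, 27, r, 21, v, x, k), (d, 15, r, 34, y, n, k), (d, 3, b, 20, y, n, w), (q, 31, k, 12, d, m, k), (q, 31, k, 12, d, m, t), (q, 31, k, 12, m, m, k), (q, 31, k, 12, m, m, t), (q, 31, k, 12, r, d, k), (q, 31, k, 12, r, d, t), (q, 31, k, 12, s, p, k), (q, 31, k, 12, s, p, t), (q, 32, b, 34, d, m, w), (q, 32, b, 34, m, m, w), (q, 32, b, 34, r, d, w), (q, 32, b, 34, s, p, w)}
Filtering on F != s leaves {(c, 27, r, 21, k, u, k), (c, 27, r, 21, v, v, k), (c, 27, r, 21, v, x, k), (d, 15, r, 34, y, n, k), (d, 3, b, 20, y, n, w), (q, 31, k, 12, d, m, k), (q, 31, k, 12, d, m, t), (q, 31, k, 12, m, m, k), (q, 31, k, 12, m, m, t), (q, 31, k, 12, r, d, k), (q, 31, k, 12, r, d, t), (q, 31, k, 12, s, p, k), (q, 31, k, 12, s, p, t), (q, 32, b, 34, d, m, w), (q, 32, b, 34, m, m, w), (q, 32, b, 34, r, d, w), (q, 32, b, 34, s, p, w)}.
Filtering on B > 12 leaves {(c, 27, r, 21, k, u, k), (c, 27, r, 21, v, v, k), (c, 27, r, 21, v, x, k), (d, 15, r, 34, y, n, k), (d, 3, b, 20, y, n, w), (q, 32, b, 34, d, m, w), (q, 32, b, 34, m, m, w), (q, 32, b, 34, r, d, w), (q, 32, b, 34, s, p, w)}.
Keep only column(s) D, E (5 duplicate(s) eliminated): {(c, 27), (d, 15), (d, 3), (q, 32)}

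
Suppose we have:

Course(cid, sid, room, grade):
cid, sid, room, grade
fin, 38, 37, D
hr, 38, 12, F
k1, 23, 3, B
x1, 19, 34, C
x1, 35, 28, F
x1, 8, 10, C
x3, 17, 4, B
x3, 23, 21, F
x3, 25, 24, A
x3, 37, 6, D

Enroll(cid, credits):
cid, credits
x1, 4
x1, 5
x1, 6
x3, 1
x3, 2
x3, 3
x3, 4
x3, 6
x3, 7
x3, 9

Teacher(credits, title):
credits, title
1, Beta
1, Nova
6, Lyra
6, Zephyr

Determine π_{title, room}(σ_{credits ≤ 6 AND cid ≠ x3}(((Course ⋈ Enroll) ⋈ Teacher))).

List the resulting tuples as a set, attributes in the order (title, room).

{(Lyra, 10), (Lyra, 28), (Lyra, 34), (Zephyr, 10), (Zephyr, 28), (Zephyr, 34)}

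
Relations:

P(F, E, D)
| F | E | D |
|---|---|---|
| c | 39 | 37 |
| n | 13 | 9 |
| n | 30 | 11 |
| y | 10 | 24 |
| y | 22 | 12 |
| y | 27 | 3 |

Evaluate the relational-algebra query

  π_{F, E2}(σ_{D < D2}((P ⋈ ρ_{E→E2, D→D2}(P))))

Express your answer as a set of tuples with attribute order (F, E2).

{(n, 30), (y, 10), (y, 22)}

ρ[E→E2, D→D2]: schema becomes (F, E2, D2); tuples unchanged.
Joining P and ρ_{E→E2, D→D2}(P) on F yields {(c, 39, 37, 39, 37), (n, 13, 9, 13, 9), (n, 13, 9, 30, 11), (n, 30, 11, 13, 9), (n, 30, 11, 30, 11), (y, 10, 24, 10, 24), (y, 10, 24, 22, 12), (y, 10, 24, 27, 3), (y, 22, 12, 10, 24), (y, 22, 12, 22, 12), (y, 22, 12, 27, 3), (y, 27, 3, 10, 24), (y, 27, 3, 22, 12), (y, 27, 3, 27, 3)}.
Apply σ_{D < D2}; surviving tuples: {(n, 13, 9, 30, 11), (y, 22, 12, 10, 24), (y, 27, 3, 10, 24), (y, 27, 3, 22, 12)}
Keep only column(s) F, E2 (1 duplicate(s) eliminated): {(n, 30), (y, 10), (y, 22)}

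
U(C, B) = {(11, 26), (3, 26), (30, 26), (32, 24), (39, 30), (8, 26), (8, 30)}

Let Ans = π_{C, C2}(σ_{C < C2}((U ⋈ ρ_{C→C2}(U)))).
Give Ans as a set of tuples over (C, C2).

{(11, 30), (3, 11), (3, 30), (3, 8), (8, 11), (8, 30), (8, 39)}

ρ[C→C2]: schema becomes (C2, B); tuples unchanged.
Natural join on B: {(11, 26, 11), (11, 26, 3), (11, 26, 30), (11, 26, 8), (3, 26, 11), (3, 26, 3), (3, 26, 30), (3, 26, 8), (30, 26, 11), (30, 26, 3), (30, 26, 30), (30, 26, 8), (32, 24, 32), (39, 30, 39), (39, 30, 8), (8, 26, 11), (8, 26, 3), (8, 26, 30), (8, 26, 8), (8, 30, 39), (8, 30, 8)}
σ[C < C2]: keep tuples satisfying C < C2 → {(11, 26, 30), (3, 26, 11), (3, 26, 30), (3, 26, 8), (8, 26, 11), (8, 26, 30), (8, 30, 39)}
π_{C, C2} gives {(11, 30), (3, 11), (3, 30), (3, 8), (8, 11), (8, 30), (8, 39)}.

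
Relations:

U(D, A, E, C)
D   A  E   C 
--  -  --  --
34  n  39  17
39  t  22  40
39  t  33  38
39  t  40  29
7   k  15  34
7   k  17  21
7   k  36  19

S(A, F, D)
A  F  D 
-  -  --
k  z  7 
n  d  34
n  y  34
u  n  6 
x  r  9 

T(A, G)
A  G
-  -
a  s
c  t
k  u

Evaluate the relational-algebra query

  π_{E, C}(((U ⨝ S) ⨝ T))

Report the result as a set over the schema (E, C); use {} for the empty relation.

Joining U and S on D, A yields {(34, n, 39, 17, d), (34, n, 39, 17, y), (7, k, 15, 34, z), (7, k, 17, 21, z), (7, k, 36, 19, z)}.
Joining (U ⨝ S) and T on A yields {(7, k, 15, 34, z, u), (7, k, 17, 21, z, u), (7, k, 36, 19, z, u)}.
Keep only column(s) E, C: {(15, 34), (17, 21), (36, 19)}

{(15, 34), (17, 21), (36, 19)}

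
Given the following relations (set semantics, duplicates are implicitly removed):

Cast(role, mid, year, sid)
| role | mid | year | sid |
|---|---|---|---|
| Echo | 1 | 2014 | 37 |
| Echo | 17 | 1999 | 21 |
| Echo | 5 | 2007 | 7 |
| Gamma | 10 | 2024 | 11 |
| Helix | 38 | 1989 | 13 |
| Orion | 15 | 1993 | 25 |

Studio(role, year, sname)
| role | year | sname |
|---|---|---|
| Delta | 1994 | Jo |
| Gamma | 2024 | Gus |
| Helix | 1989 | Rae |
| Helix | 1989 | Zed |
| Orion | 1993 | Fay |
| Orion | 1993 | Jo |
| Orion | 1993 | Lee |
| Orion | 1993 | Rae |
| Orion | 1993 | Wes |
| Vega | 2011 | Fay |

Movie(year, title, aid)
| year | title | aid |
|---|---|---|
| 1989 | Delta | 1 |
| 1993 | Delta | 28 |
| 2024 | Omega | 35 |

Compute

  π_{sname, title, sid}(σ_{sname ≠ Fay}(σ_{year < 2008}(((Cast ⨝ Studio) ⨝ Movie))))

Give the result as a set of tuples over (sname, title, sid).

{(Jo, Delta, 25), (Lee, Delta, 25), (Rae, Delta, 13), (Rae, Delta, 25), (Wes, Delta, 25), (Zed, Delta, 13)}

Joining Cast and Studio on role, year yields {(Gamma, 10, 2024, 11, Gus), (Helix, 38, 1989, 13, Rae), (Helix, 38, 1989, 13, Zed), (Orion, 15, 1993, 25, Fay), (Orion, 15, 1993, 25, Jo), (Orion, 15, 1993, 25, Lee), (Orion, 15, 1993, 25, Rae), (Orion, 15, 1993, 25, Wes)}.
Joining (Cast ⨝ Studio) and Movie on year yields {(Gamma, 10, 2024, 11, Gus, Omega, 35), (Helix, 38, 1989, 13, Rae, Delta, 1), (Helix, 38, 1989, 13, Zed, Delta, 1), (Orion, 15, 1993, 25, Fay, Delta, 28), (Orion, 15, 1993, 25, Jo, Delta, 28), (Orion, 15, 1993, 25, Lee, Delta, 28), (Orion, 15, 1993, 25, Rae, Delta, 28), (Orion, 15, 1993, 25, Wes, Delta, 28)}.
Filtering on year < 2008 leaves {(Helix, 38, 1989, 13, Rae, Delta, 1), (Helix, 38, 1989, 13, Zed, Delta, 1), (Orion, 15, 1993, 25, Fay, Delta, 28), (Orion, 15, 1993, 25, Jo, Delta, 28), (Orion, 15, 1993, 25, Lee, Delta, 28), (Orion, 15, 1993, 25, Rae, Delta, 28), (Orion, 15, 1993, 25, Wes, Delta, 28)}.
Filtering on sname ≠ Fay leaves {(Helix, 38, 1989, 13, Rae, Delta, 1), (Helix, 38, 1989, 13, Zed, Delta, 1), (Orion, 15, 1993, 25, Jo, Delta, 28), (Orion, 15, 1993, 25, Lee, Delta, 28), (Orion, 15, 1993, 25, Rae, Delta, 28), (Orion, 15, 1993, 25, Wes, Delta, 28)}.
π[sname, title, sid]: project onto (sname, title, sid) → {(Jo, Delta, 25), (Lee, Delta, 25), (Rae, Delta, 13), (Rae, Delta, 25), (Wes, Delta, 25), (Zed, Delta, 13)}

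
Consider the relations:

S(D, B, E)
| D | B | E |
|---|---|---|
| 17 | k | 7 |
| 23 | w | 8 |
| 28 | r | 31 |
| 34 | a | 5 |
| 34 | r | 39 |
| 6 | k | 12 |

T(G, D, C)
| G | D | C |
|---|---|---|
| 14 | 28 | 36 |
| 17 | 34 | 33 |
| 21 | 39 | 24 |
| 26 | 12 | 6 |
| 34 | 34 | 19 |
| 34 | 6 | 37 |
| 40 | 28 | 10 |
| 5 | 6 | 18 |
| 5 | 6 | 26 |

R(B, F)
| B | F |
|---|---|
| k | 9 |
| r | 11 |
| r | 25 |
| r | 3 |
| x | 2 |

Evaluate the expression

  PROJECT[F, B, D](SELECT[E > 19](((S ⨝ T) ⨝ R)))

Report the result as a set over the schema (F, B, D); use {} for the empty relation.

Natural join on D: {(28, r, 31, 14, 36), (28, r, 31, 40, 10), (34, a, 5, 17, 33), (34, a, 5, 34, 19), (34, r, 39, 17, 33), (34, r, 39, 34, 19), (6, k, 12, 34, 37), (6, k, 12, 5, 18), (6, k, 12, 5, 26)}
Natural join on B: {(28, r, 31, 14, 36, 11), (28, r, 31, 14, 36, 25), (28, r, 31, 14, 36, 3), (28, r, 31, 40, 10, 11), (28, r, 31, 40, 10, 25), (28, r, 31, 40, 10, 3), (34, r, 39, 17, 33, 11), (34, r, 39, 17, 33, 25), (34, r, 39, 17, 33, 3), (34, r, 39, 34, 19, 11), (34, r, 39, 34, 19, 25), (34, r, 39, 34, 19, 3), (6, k, 12, 34, 37, 9), (6, k, 12, 5, 18, 9), (6, k, 12, 5, 26, 9)}
σ[E > 19]: keep tuples satisfying E > 19 → {(28, r, 31, 14, 36, 11), (28, r, 31, 14, 36, 25), (28, r, 31, 14, 36, 3), (28, r, 31, 40, 10, 11), (28, r, 31, 40, 10, 25), (28, r, 31, 40, 10, 3), (34, r, 39, 17, 33, 11), (34, r, 39, 17, 33, 25), (34, r, 39, 17, 33, 3), (34, r, 39, 34, 19, 11), (34, r, 39, 34, 19, 25), (34, r, 39, 34, 19, 3)}
π[F, B, D]: project onto (F, B, D) (6 duplicate(s) eliminated) → {(11, r, 28), (11, r, 34), (25, r, 28), (25, r, 34), (3, r, 28), (3, r, 34)}

{(11, r, 28), (11, r, 34), (25, r, 28), (25, r, 34), (3, r, 28), (3, r, 34)}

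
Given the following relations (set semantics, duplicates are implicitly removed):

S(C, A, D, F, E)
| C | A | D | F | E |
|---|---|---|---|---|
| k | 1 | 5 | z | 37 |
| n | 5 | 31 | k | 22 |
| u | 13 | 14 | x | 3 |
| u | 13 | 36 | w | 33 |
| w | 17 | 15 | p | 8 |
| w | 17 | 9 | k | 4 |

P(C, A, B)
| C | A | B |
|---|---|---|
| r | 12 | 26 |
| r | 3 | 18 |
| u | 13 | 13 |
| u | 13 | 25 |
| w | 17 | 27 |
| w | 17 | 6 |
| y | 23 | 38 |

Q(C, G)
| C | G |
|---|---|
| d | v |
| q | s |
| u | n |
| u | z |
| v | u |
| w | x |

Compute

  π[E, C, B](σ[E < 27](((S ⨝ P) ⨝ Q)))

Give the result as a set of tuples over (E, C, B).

{(3, u, 13), (3, u, 25), (4, w, 27), (4, w, 6), (8, w, 27), (8, w, 6)}

Natural join on C, A: {(u, 13, 14, x, 3, 13), (u, 13, 14, x, 3, 25), (u, 13, 36, w, 33, 13), (u, 13, 36, w, 33, 25), (w, 17, 15, p, 8, 27), (w, 17, 15, p, 8, 6), (w, 17, 9, k, 4, 27), (w, 17, 9, k, 4, 6)}
Natural join on C: {(u, 13, 14, x, 3, 13, n), (u, 13, 14, x, 3, 13, z), (u, 13, 14, x, 3, 25, n), (u, 13, 14, x, 3, 25, z), (u, 13, 36, w, 33, 13, n), (u, 13, 36, w, 33, 13, z), (u, 13, 36, w, 33, 25, n), (u, 13, 36, w, 33, 25, z), (w, 17, 15, p, 8, 27, x), (w, 17, 15, p, 8, 6, x), (w, 17, 9, k, 4, 27, x), (w, 17, 9, k, 4, 6, x)}
Filtering on E < 27 leaves {(u, 13, 14, x, 3, 13, n), (u, 13, 14, x, 3, 13, z), (u, 13, 14, x, 3, 25, n), (u, 13, 14, x, 3, 25, z), (w, 17, 15, p, 8, 27, x), (w, 17, 15, p, 8, 6, x), (w, 17, 9, k, 4, 27, x), (w, 17, 9, k, 4, 6, x)}.
Keep only column(s) E, C, B (2 duplicate(s) eliminated): {(3, u, 13), (3, u, 25), (4, w, 27), (4, w, 6), (8, w, 27), (8, w, 6)}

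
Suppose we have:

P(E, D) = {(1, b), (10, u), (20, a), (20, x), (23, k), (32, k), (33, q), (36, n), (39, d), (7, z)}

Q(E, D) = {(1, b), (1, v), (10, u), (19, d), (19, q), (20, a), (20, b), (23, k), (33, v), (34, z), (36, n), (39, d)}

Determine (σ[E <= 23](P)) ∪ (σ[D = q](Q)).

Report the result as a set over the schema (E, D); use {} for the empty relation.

{(1, b), (10, u), (19, q), (20, a), (20, x), (23, k), (7, z)}

Apply σ_{E <= 23}; surviving tuples: {(1, b), (10, u), (20, a), (20, x), (23, k), (7, z)}
Apply σ_{D = q}; surviving tuples: {(19, q)}
Taking the union: {(1, b), (10, u), (19, q), (20, a), (20, x), (23, k), (7, z)}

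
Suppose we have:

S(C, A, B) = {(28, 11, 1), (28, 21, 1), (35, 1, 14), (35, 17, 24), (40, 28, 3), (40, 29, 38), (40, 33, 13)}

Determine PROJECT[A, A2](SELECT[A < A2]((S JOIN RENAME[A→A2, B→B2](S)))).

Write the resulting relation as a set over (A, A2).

{(1, 17), (11, 21), (28, 29), (28, 33), (29, 33)}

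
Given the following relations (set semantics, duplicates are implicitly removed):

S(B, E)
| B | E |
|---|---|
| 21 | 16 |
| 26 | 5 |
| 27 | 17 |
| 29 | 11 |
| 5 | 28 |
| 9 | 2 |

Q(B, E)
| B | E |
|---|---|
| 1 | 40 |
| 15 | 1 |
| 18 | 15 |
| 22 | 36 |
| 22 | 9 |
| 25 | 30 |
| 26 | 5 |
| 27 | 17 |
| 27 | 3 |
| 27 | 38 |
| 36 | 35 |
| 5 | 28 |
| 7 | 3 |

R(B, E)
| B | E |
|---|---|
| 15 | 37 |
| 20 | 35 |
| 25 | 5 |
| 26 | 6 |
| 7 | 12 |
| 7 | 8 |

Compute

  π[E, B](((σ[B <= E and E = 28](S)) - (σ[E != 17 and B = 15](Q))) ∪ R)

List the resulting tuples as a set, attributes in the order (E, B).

{(12, 7), (28, 5), (35, 20), (37, 15), (5, 25), (6, 26), (8, 7)}

Apply σ_{B <= E and E = 28}; surviving tuples: {(5, 28)}
Apply σ_{E != 17 and B = 15}; surviving tuples: {(15, 1)}
Set difference of the two operands is {(5, 28)}.
Set union of the two operands is {(15, 37), (20, 35), (25, 5), (26, 6), (5, 28), (7, 12), (7, 8)}.
Projecting to E, B: {(12, 7), (28, 5), (35, 20), (37, 15), (5, 25), (6, 26), (8, 7)}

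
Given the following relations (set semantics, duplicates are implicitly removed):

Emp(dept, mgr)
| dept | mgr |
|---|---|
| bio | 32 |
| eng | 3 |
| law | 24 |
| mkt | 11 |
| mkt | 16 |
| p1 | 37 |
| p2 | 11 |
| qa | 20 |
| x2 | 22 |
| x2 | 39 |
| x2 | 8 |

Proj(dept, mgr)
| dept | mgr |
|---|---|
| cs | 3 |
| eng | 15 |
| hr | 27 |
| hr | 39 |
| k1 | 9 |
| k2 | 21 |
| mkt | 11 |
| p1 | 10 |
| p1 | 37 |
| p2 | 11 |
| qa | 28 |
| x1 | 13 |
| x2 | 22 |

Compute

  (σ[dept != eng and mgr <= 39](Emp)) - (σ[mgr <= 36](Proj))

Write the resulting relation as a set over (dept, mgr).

{(bio, 32), (law, 24), (mkt, 16), (p1, 37), (qa, 20), (x2, 39), (x2, 8)}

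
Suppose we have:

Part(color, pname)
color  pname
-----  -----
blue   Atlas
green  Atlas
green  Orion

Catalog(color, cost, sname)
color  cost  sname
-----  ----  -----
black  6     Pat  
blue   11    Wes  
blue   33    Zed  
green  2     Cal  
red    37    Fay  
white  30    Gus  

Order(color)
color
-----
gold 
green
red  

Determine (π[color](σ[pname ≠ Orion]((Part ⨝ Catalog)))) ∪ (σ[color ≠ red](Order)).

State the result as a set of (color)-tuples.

Joining Part and Catalog on color yields {(blue, Atlas, 11, Wes), (blue, Atlas, 33, Zed), (green, Atlas, 2, Cal), (green, Orion, 2, Cal)}.
Apply σ_{pname ≠ Orion}; surviving tuples: {(blue, Atlas, 11, Wes), (blue, Atlas, 33, Zed), (green, Atlas, 2, Cal)}
Keep only column(s) color (1 duplicate(s) eliminated): {blue, green}
Apply σ_{color ≠ red}; surviving tuples: {gold, green}
Set union of the two operands is {blue, gold, green}.

{blue, gold, green}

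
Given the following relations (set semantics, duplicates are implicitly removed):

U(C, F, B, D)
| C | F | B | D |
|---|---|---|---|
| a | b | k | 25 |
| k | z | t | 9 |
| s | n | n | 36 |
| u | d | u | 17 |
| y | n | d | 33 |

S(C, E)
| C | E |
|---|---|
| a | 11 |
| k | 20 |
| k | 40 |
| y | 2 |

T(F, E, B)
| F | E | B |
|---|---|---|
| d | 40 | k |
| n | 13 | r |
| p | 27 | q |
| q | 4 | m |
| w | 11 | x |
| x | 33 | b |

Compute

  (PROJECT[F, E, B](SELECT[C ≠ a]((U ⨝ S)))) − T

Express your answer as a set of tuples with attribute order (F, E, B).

{(n, 2, d), (z, 20, t), (z, 40, t)}

Natural join on C: {(a, b, k, 25, 11), (k, z, t, 9, 20), (k, z, t, 9, 40), (y, n, d, 33, 2)}
σ[C ≠ a]: keep tuples satisfying C ≠ a → {(k, z, t, 9, 20), (k, z, t, 9, 40), (y, n, d, 33, 2)}
Keep only column(s) F, E, B: {(n, 2, d), (z, 20, t), (z, 40, t)}
Difference: {(n, 2, d), (z, 20, t), (z, 40, t)} with {(d, 40, k), (n, 13, r), (p, 27, q), (q, 4, m), (w, 11, x), (x, 33, b)} → {(n, 2, d), (z, 20, t), (z, 40, t)}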